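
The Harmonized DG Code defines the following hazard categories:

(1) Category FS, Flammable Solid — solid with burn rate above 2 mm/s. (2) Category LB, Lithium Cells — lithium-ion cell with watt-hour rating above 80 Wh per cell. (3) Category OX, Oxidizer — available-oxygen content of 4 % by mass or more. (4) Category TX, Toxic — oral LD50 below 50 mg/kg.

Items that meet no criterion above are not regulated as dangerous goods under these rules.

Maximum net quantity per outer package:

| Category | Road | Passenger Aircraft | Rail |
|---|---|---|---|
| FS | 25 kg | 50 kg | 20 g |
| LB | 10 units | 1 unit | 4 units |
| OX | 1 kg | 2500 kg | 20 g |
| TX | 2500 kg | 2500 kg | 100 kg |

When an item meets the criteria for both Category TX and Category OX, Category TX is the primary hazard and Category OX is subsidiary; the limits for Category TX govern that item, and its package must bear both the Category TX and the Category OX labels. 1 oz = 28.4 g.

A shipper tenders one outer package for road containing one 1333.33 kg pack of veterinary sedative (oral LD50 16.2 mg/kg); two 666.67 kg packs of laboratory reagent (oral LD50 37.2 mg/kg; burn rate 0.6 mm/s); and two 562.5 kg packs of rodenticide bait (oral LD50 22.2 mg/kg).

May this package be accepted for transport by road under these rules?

Veterinary sedative: oral LD50 16.2 mg/kg < 50 mg/kg → Category TX (Toxic).
Laboratory reagent: oral LD50 37.2 mg/kg < 50 mg/kg → Category TX (Toxic).
Oral LD50 22.2 mg/kg meets the Category TX criterion (Toxic), so the rodenticide bait is Category TX.
Total Category TX: 1333.33 kg + (two 666.67 kg packs = 1333.34 kg) + (two 562.5 kg packs = 1125 kg) = 3791.67 kg.
3791.67 kg > 2500 kg (road limit, Category TX) — over the limit.

No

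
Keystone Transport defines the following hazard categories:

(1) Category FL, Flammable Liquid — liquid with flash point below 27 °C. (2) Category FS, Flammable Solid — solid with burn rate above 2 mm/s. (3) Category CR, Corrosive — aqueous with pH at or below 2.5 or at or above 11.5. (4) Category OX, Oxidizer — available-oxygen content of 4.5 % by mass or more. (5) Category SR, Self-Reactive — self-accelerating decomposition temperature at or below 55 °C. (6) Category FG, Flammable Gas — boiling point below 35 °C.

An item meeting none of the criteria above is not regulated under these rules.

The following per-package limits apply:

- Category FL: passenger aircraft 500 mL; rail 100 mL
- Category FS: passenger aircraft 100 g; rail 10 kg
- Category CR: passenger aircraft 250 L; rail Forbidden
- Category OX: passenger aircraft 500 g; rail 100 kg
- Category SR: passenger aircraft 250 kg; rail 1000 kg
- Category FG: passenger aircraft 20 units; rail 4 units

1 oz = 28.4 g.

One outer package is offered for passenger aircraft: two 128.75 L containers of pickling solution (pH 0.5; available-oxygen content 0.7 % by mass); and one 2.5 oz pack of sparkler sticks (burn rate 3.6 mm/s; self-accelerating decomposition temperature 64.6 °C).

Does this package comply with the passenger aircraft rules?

pH 0.5 meets the Category CR criterion (Corrosive), so the pickling solution is Category CR.
Burn rate 3.6 mm/s meets the Category FS criterion (Flammable Solid), so the sparkler sticks are Category FS.
Category FS quantity: one 2.5 oz pack = 71 g.
71 g is within the passenger aircraft limit of 100 g for Category FS.
Category CR quantity: two 128.75 L containers = 257.5 L.
That exceeds the Category CR passenger aircraft limit of 250 L.

No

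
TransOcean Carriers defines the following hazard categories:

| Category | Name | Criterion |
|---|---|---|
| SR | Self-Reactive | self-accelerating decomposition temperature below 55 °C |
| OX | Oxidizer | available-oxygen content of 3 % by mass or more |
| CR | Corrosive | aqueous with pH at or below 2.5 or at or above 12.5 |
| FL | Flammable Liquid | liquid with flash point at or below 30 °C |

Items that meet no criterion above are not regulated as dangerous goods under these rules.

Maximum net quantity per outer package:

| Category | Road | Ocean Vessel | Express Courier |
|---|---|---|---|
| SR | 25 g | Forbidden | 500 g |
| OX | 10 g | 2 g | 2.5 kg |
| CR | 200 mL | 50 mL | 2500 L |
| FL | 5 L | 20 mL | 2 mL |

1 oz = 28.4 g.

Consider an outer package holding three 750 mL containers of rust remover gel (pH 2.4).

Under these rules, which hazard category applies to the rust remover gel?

Category CR

The rust remover gel has pH 2.4, which is ≤ 2.5, so it is Category CR (Corrosive).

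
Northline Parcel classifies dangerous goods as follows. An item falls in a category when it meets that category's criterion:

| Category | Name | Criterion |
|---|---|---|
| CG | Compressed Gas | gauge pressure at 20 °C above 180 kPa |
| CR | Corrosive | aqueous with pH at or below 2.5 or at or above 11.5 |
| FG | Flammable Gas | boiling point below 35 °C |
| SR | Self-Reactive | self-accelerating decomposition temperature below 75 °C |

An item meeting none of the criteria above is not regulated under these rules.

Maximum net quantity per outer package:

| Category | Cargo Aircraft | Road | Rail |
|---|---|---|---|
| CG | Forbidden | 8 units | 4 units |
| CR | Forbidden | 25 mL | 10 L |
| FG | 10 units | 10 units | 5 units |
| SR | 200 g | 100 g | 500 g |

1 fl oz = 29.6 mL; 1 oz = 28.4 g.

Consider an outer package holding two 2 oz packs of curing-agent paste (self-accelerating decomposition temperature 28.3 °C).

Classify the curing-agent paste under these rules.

Category SR

Curing-agent paste: self-accelerating decomposition temperature 28.3 °C < 75 °C → Category SR (Self-Reactive).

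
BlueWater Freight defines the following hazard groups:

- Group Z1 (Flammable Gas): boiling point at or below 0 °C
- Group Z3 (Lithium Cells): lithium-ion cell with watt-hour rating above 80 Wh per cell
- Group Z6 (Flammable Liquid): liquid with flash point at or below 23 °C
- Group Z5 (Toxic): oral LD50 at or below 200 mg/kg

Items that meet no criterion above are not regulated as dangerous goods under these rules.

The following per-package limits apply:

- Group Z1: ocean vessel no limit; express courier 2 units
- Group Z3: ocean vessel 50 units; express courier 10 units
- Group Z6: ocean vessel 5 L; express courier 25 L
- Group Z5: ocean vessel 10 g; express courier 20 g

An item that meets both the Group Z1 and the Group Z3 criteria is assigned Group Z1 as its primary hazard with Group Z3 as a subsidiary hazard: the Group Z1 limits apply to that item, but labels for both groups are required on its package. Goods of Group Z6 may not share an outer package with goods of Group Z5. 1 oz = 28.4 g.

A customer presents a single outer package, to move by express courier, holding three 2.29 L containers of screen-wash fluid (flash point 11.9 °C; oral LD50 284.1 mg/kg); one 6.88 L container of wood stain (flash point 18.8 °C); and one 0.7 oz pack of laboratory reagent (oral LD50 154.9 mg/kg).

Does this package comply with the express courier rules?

Screen-wash fluid: flash point 11.9 °C ≤ 23 °C → Group Z6 (Flammable Liquid).
The wood stain has flash point 18.8 °C, which is ≤ 23 °C, so it is Group Z6 (Flammable Liquid).
Oral LD50 154.9 mg/kg meets the Group Z5 criterion (Toxic), so the laboratory reagent is Group Z5.
Total Group Z6: (three 2.29 L containers = 6.87 L) + 6.88 L = 13.75 L.
13.75 L is within the express courier limit of 25 L for Group Z6.
Group Z5 quantity: one 0.7 oz pack = 19.88 g.
That is within the Group Z5 express courier limit of 20 g.
Group Z6 and Group Z5 may not share an outer package.

No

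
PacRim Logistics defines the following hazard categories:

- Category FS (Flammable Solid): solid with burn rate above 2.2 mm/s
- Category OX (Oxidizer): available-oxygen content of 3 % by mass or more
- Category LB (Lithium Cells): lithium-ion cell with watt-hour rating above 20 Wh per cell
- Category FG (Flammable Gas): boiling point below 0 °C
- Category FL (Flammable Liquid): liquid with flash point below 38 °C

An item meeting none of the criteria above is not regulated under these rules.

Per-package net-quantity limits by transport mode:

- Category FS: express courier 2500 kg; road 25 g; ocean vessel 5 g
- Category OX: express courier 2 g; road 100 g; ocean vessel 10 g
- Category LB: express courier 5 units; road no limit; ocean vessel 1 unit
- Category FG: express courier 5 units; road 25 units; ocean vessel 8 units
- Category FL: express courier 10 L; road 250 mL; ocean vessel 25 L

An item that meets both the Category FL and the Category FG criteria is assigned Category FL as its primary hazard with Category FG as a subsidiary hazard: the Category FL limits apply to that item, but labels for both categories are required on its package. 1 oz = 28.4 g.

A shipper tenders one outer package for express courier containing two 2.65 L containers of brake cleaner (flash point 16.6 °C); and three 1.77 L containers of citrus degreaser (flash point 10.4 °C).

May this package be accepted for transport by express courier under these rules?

With flash point 16.6 °C (< 38 °C), the brake cleaner falls in Category FL.
Citrus degreaser: flash point 10.4 °C < 38 °C → Category FL (Flammable Liquid).
Category FL net quantity: (two 2.65 L containers = 5.3 L) + (three 1.77 L containers = 5.31 L) = 10.61 L.
10.61 L exceeds the express courier limit of 10 L for Category FL.

No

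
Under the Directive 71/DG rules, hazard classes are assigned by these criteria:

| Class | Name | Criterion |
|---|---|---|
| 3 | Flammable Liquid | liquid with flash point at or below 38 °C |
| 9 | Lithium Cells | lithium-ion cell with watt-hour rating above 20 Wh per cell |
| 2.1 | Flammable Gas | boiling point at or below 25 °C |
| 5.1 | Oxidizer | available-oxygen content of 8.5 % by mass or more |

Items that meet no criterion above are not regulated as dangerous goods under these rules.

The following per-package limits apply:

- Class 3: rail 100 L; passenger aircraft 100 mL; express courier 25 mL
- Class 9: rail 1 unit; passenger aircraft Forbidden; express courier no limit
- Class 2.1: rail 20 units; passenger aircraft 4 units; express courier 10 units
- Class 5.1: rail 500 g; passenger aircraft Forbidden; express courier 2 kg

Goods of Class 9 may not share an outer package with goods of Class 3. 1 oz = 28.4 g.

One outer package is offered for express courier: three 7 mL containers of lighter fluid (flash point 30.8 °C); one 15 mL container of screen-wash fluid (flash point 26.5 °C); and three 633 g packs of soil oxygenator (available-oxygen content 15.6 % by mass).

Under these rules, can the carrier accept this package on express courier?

No

Lighter fluid: flash point 30.8 °C ≤ 38 °C → Class 3 (Flammable Liquid).
The screen-wash fluid has flash point 26.5 °C, which is ≤ 38 °C, so it is Class 3 (Flammable Liquid).
The soil oxygenator has available-oxygen content 15.6 % by mass, which is ≥ 8.5 % by mass, so it is Class 5.1 (Oxidizer).
Total Class 3: (three 7 mL containers = 21 mL) + 15 mL = 36 mL.
That exceeds the Class 3 express courier limit of 25 mL.
Class 5.1 quantity: three 633 g packs = 1.899 kg.
1.899 kg is within the express courier limit of 2 kg for Class 5.1.
The segregation rule (Class 9 with Class 3) does not apply to Class 3 with Class 5.1.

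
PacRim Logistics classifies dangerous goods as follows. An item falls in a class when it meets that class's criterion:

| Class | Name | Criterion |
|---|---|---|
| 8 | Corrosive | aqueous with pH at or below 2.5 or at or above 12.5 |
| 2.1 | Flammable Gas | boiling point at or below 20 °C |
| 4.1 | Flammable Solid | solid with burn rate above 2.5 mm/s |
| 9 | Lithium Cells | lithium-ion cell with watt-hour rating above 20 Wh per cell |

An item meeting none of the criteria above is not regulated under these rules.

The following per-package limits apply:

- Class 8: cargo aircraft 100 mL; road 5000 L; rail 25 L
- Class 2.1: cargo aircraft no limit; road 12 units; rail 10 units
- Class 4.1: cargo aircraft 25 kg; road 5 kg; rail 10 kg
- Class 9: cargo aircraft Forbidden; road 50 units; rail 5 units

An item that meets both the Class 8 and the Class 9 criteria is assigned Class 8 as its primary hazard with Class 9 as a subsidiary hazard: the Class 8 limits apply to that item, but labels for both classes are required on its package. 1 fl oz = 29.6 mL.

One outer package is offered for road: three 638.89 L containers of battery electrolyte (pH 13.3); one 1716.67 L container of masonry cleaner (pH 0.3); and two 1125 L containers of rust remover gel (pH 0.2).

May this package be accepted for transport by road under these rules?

pH 13.3 meets the Class 8 criterion (Corrosive), so the battery electrolyte is Class 8.
Masonry cleaner: pH 0.3 ≤ 2.5 → Class 8 (Corrosive).
Rust remover gel: pH 0.2 ≤ 2.5 → Class 8 (Corrosive).
Total Class 8: (three 638.89 L containers = 1916.67 L) + 1716.67 L + (two 1125 L containers = 2250 L) = 5883.34 L.
5883.34 L exceeds the road limit of 5000 L for Class 8.

No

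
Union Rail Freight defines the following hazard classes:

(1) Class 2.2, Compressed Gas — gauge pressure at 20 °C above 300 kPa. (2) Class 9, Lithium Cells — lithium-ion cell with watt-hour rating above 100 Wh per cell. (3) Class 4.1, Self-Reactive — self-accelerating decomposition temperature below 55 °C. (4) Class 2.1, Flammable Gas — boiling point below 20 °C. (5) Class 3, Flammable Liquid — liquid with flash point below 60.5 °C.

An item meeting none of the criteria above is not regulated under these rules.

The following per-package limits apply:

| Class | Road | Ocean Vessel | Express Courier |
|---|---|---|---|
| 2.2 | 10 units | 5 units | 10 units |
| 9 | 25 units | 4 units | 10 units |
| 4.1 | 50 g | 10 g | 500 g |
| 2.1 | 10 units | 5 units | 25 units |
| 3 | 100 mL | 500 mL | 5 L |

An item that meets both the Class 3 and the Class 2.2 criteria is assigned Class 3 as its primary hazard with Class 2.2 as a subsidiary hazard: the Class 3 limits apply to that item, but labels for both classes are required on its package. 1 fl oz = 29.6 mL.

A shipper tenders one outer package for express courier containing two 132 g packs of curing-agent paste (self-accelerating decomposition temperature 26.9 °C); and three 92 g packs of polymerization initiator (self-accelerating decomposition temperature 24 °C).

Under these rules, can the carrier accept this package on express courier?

The curing-agent paste has self-accelerating decomposition temperature 26.9 °C, which is < 55 °C, so it is Class 4.1 (Self-Reactive).
Polymerization initiator: self-accelerating decomposition temperature 24 °C < 55 °C → Class 4.1 (Self-Reactive).
Class 4.1 net quantity: (two 132 g packs = 264 g) + (three 92 g packs = 276 g) = 540 g.
540 g > 500 g (express courier limit, Class 4.1) — over the limit.

No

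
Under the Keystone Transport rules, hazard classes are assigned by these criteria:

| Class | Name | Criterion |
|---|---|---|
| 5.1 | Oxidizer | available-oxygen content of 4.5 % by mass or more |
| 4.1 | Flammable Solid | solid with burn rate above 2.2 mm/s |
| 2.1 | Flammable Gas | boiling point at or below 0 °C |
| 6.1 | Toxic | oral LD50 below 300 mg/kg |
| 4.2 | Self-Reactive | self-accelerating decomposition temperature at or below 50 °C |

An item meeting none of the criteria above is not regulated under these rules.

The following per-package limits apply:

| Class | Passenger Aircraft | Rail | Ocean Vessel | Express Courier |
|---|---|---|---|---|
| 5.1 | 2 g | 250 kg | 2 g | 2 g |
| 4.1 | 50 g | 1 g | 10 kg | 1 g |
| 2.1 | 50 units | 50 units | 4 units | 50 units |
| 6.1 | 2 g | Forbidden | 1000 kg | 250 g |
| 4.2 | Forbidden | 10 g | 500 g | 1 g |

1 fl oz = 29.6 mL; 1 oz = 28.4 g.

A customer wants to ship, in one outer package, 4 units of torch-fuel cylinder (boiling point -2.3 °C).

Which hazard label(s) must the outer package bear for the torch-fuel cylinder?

Class 2.1

Torch-fuel cylinder: boiling point -2.3 °C ≤ 0 °C → Class 2.1 (Flammable Gas).
Only the Class 2.1 label is required.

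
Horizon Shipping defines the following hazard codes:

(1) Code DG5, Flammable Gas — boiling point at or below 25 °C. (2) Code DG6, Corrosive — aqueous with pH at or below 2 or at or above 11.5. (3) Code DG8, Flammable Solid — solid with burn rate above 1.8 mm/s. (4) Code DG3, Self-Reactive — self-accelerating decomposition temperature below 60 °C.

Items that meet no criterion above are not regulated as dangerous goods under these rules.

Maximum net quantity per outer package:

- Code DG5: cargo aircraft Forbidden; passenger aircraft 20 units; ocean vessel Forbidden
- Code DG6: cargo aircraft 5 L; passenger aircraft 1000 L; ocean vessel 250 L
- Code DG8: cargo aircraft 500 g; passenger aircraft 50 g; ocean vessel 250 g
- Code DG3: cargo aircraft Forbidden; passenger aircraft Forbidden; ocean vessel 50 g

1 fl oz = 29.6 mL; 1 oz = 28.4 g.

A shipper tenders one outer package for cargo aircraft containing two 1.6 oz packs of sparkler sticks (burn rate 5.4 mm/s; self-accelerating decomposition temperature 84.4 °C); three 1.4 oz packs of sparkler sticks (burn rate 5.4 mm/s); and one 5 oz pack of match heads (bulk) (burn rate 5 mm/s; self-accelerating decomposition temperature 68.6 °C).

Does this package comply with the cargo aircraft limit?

Sparkler sticks: burn rate 5.4 mm/s > 1.8 mm/s → Code DG8 (Flammable Solid).
Sparkler sticks: burn rate 5.4 mm/s > 1.8 mm/s → Code DG8 (Flammable Solid).
The match heads (bulk) have burn rate 5 mm/s, which is > 1.8 mm/s, so they are Code DG8 (Flammable Solid).
Code DG8 net quantity: (two 1.6 oz packs = 90.88 g) + (three 1.4 oz packs = 119.28 g) + (one 5 oz pack = 142 g) = 352.16 g.
That is within the Code DG8 cargo aircraft limit of 500 g.

Yes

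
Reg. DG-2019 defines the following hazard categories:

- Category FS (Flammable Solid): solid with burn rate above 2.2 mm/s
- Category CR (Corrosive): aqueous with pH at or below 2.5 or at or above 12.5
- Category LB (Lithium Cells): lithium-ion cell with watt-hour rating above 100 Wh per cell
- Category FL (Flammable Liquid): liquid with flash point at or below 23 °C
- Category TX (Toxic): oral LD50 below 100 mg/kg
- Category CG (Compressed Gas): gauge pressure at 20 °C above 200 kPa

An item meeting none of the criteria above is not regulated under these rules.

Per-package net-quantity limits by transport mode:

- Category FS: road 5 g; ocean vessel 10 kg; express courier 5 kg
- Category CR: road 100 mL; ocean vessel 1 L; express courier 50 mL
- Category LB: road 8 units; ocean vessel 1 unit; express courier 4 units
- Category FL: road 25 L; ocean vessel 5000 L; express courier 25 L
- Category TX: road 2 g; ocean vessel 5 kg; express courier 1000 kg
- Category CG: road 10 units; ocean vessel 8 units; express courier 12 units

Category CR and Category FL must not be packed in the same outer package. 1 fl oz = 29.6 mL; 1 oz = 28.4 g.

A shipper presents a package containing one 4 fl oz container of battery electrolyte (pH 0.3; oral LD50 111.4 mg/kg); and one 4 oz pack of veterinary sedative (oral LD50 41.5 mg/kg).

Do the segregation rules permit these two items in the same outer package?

With pH 0.3 (≤ 2.5), the battery electrolyte falls in Category CR.
Veterinary sedative: oral LD50 41.5 mg/kg < 100 mg/kg → Category TX (Toxic).
No segregation rule bars Category CR with Category TX.

Yes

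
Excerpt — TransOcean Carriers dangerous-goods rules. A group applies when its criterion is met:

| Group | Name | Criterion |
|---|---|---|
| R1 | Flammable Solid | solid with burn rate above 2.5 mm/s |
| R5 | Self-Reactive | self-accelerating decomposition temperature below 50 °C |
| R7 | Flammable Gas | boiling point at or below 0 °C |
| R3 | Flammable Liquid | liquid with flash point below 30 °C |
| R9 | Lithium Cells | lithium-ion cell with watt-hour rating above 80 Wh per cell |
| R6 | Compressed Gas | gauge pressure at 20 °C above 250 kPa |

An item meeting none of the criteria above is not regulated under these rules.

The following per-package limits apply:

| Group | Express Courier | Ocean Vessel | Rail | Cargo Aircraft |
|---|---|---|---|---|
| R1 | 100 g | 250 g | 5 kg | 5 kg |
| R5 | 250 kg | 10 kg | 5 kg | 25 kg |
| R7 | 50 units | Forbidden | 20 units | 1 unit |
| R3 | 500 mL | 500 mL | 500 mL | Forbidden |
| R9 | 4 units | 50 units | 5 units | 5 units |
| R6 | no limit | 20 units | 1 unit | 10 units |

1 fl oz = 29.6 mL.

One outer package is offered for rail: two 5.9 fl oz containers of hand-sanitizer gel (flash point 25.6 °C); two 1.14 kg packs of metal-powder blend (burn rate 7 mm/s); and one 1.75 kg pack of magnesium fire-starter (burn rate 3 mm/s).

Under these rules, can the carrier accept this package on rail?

Flash point 25.6 °C meets the Group R3 criterion (Flammable Liquid), so the hand-sanitizer gel is Group R3.
Metal-powder blend: burn rate 7 mm/s > 2.5 mm/s → Group R1 (Flammable Solid).
With burn rate 3 mm/s (> 2.5 mm/s), the magnesium fire-starter falls in Group R1.
Group R1 net quantity: (two 1.14 kg packs = 2.28 kg) + 1.75 kg = 4.03 kg.
That is within the Group R1 rail limit of 5 kg.
Group R3 quantity: two 5.9 fl oz containers = 349.28 mL.
349.28 mL is within the rail limit of 500 mL for Group R3.
Every hazard group is within its rail limit and no segregation rule is violated.

Yes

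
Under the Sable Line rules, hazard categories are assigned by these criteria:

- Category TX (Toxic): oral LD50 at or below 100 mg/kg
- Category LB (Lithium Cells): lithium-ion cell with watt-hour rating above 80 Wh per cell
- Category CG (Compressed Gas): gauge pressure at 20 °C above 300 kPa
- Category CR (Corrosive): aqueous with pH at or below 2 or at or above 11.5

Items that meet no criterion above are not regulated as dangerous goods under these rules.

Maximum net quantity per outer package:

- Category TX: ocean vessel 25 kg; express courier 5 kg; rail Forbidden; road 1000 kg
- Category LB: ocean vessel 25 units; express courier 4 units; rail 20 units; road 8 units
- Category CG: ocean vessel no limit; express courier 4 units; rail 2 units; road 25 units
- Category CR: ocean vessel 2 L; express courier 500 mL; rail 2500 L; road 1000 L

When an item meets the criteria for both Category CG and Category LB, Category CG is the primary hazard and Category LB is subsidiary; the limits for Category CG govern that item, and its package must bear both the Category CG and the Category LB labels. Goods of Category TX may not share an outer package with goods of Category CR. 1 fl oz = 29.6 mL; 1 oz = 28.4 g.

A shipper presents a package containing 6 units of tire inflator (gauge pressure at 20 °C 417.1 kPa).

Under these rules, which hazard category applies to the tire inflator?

The tire inflator has gauge pressure at 20 °C 417.1 kPa, which is > 300 kPa, so it is Category CG (Compressed Gas).

Category CG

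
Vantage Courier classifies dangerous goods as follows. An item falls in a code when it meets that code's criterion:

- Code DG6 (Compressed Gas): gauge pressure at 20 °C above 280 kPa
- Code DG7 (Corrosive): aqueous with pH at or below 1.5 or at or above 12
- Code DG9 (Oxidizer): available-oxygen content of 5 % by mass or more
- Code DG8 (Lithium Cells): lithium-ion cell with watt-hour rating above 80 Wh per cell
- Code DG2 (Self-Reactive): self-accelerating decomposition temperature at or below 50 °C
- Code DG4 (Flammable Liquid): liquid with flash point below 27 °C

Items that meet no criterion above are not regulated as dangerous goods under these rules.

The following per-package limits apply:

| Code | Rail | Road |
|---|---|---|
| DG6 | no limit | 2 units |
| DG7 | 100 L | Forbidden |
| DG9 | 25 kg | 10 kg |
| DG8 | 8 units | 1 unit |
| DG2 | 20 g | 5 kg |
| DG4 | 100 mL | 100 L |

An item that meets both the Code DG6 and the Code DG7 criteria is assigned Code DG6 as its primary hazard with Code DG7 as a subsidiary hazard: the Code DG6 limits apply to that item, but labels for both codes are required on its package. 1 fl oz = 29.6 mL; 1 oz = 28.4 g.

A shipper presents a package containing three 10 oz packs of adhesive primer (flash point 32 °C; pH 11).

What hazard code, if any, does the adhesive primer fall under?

pH 11 is between 1.5 and 12, so Code DG7 does not apply.
flash point 32 °C is not below 27 °C, so Code DG4 does not apply.
No criterion is met, so the item is not regulated.

Not regulated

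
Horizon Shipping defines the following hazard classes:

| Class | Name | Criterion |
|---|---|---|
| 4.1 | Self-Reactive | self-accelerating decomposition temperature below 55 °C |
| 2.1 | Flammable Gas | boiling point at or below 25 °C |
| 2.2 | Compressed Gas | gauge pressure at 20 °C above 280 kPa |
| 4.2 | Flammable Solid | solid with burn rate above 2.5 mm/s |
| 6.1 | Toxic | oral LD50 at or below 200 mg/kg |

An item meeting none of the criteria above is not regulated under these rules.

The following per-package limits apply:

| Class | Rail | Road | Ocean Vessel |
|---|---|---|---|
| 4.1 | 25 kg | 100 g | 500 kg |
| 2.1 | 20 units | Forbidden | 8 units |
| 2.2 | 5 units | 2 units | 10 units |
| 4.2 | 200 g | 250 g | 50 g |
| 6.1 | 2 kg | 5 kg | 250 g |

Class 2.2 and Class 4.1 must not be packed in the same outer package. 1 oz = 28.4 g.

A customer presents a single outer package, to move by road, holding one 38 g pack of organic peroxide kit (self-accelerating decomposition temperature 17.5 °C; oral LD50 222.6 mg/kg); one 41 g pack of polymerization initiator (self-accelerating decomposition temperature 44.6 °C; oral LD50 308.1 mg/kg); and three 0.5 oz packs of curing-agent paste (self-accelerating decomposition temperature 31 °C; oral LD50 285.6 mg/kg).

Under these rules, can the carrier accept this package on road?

With self-accelerating decomposition temperature 17.5 °C (< 55 °C), the organic peroxide kit falls in Class 4.1.
Self-accelerating decomposition temperature 44.6 °C meets the Class 4.1 criterion (Self-Reactive), so the polymerization initiator is Class 4.1.
Curing-agent paste: self-accelerating decomposition temperature 31 °C < 55 °C → Class 4.1 (Self-Reactive).
Class 4.1 net quantity: 38 g + 41 g + (three 0.5 oz packs = 42.6 g) = 121.6 g.
121.6 g exceeds the road limit of 100 g for Class 4.1.

No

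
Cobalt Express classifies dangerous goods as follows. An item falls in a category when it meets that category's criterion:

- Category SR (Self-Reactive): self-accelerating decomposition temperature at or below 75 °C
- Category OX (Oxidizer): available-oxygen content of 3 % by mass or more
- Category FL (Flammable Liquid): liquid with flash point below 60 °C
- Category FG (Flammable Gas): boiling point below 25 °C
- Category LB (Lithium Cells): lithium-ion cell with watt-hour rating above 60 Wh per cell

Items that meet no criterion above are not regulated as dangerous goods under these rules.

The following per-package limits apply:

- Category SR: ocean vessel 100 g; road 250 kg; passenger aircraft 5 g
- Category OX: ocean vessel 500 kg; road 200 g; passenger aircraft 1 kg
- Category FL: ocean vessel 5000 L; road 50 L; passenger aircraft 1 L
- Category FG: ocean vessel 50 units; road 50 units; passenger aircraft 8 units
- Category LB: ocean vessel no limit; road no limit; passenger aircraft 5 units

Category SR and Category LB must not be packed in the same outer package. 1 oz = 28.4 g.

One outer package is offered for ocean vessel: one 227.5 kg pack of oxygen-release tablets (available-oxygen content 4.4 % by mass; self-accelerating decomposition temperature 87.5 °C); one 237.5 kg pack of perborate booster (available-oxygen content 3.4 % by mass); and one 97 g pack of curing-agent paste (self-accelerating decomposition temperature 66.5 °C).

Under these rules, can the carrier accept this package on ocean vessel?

Available-oxygen content 4.4 % by mass meets the Category OX criterion (Oxidizer), so the oxygen-release tablets are Category OX.
With available-oxygen content 3.4 % by mass (≥ 3 % by mass), the perborate booster falls in Category OX.
Curing-agent paste: self-accelerating decomposition temperature 66.5 °C ≤ 75 °C → Category SR (Self-Reactive).
Total Category OX: 227.5 kg + 237.5 kg = 465 kg.
465 kg ≤ 500 kg (ocean vessel limit, Category OX) — within limit.
Category SR quantity: 97 g.
97 g ≤ 100 g (ocean vessel limit, Category SR) — within limit.
The segregation rule (Category SR with Category LB) does not apply to Category OX with Category SR.
Every hazard category is within its ocean vessel limit and no segregation rule is violated.

Yes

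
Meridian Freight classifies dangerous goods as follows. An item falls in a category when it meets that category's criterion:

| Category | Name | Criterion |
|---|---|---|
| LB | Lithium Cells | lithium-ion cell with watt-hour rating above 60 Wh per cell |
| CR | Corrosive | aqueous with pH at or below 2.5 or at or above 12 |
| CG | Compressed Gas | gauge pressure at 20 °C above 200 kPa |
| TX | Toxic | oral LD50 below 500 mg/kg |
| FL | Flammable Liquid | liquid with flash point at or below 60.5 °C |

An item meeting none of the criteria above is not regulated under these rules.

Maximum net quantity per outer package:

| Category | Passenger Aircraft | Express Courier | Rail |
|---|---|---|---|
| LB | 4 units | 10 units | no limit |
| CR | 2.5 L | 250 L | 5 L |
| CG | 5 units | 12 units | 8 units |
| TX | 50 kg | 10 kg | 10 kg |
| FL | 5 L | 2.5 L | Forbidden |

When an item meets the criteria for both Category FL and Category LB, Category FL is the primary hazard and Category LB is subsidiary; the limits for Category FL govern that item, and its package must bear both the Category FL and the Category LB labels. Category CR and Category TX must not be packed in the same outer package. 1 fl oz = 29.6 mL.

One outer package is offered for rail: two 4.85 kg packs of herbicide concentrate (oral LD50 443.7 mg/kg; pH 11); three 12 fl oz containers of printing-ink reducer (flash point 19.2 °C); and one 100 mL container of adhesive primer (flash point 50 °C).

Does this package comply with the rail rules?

Oral LD50 443.7 mg/kg meets the Category TX criterion (Toxic), so the herbicide concentrate is Category TX.
Printing-ink reducer: flash point 19.2 °C ≤ 60.5 °C → Category FL (Flammable Liquid).
Flash point 50 °C meets the Category FL criterion (Flammable Liquid), so the adhesive primer is Category FL.
Category FL net quantity: (three 12 fl oz containers = 1065.6 mL) + 100 mL = 1165.6 mL.
By rail, Category FL is Forbidden regardless of quantity.
Category TX quantity: two 4.85 kg packs = 9.7 kg.
9.7 kg is within the rail limit of 10 kg for Category TX.
The segregation rule (Category CR with Category TX) does not apply to Category FL with Category TX.

No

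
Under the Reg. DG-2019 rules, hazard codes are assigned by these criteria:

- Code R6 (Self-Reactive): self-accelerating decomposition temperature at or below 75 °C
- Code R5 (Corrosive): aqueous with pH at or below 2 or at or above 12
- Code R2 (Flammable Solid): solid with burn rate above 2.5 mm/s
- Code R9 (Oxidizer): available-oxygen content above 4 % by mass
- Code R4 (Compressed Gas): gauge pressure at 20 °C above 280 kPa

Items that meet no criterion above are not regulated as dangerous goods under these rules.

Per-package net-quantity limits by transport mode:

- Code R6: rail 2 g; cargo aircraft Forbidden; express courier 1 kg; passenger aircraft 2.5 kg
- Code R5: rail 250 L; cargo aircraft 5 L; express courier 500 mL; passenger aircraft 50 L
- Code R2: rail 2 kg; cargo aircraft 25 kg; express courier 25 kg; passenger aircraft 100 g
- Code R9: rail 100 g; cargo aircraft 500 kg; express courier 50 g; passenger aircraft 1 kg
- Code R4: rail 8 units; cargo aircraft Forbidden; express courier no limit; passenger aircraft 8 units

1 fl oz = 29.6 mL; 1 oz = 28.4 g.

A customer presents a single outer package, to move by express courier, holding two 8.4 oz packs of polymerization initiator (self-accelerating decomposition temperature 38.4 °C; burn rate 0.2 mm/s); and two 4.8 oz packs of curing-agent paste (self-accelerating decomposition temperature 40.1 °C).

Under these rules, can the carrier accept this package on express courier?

Yes

Self-accelerating decomposition temperature 38.4 °C meets the Code R6 criterion (Self-Reactive), so the polymerization initiator is Code R6.
The curing-agent paste has self-accelerating decomposition temperature 40.1 °C, which is ≤ 75 °C, so it is Code R6 (Self-Reactive).
Total Code R6: (two 8.4 oz packs = 477.12 g) + (two 4.8 oz packs = 272.64 g) = 749.76 g.
749.76 g is within the express courier limit of 1 kg for Code R6.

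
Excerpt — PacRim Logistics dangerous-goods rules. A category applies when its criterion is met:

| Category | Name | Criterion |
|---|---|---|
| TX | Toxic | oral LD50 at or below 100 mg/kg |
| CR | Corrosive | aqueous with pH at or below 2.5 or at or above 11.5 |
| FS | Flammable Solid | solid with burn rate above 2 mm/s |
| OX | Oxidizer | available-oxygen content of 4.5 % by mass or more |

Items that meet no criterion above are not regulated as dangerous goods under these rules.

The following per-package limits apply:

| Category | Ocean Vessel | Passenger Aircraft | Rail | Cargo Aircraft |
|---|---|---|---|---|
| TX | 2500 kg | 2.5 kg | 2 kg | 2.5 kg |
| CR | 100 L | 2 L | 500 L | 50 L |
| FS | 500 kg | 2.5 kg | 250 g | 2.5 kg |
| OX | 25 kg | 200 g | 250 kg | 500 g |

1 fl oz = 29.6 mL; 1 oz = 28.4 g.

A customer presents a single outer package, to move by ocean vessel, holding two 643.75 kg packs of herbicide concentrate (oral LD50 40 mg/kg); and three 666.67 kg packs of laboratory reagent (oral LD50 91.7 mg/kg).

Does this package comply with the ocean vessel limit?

Herbicide concentrate: oral LD50 40 mg/kg ≤ 100 mg/kg → Category TX (Toxic).
Oral LD50 91.7 mg/kg meets the Category TX criterion (Toxic), so the laboratory reagent is Category TX.
Total Category TX: (two 643.75 kg packs = 1287.5 kg) + (three 666.67 kg packs = 2000.01 kg) = 3287.51 kg.
3287.51 kg exceeds the ocean vessel limit of 2500 kg for Category TX.

No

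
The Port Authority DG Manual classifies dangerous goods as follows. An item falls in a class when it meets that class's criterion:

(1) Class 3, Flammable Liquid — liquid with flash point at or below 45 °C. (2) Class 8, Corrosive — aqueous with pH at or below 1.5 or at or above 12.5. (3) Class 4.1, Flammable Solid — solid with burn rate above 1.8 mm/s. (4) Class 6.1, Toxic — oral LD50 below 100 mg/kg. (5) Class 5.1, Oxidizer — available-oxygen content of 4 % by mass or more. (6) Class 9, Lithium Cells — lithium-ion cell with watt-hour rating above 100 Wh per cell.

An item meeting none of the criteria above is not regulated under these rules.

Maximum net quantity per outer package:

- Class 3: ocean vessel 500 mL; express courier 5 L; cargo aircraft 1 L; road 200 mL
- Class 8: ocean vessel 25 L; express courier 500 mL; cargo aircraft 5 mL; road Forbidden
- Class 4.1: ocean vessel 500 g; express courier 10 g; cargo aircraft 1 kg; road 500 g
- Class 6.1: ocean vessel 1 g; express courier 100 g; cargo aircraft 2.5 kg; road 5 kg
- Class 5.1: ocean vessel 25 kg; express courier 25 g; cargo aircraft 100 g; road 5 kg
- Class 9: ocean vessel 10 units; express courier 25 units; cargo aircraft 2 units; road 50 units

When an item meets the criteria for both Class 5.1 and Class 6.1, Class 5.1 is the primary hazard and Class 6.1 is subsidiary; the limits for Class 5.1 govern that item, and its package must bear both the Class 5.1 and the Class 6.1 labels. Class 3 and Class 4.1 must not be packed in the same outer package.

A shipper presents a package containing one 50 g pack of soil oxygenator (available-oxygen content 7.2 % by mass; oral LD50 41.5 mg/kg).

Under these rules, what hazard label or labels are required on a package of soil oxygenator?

Class 5.1 and 6.1

With available-oxygen content 7.2 % by mass (≥ 4 % by mass), the soil oxygenator falls in Class 5.1.
With oral LD50 41.5 mg/kg (< 100 mg/kg), the soil oxygenator falls in Class 6.1.
By the precedence rule Class 5.1 is primary and Class 6.1 is subsidiary, and that rule requires both labels on the package.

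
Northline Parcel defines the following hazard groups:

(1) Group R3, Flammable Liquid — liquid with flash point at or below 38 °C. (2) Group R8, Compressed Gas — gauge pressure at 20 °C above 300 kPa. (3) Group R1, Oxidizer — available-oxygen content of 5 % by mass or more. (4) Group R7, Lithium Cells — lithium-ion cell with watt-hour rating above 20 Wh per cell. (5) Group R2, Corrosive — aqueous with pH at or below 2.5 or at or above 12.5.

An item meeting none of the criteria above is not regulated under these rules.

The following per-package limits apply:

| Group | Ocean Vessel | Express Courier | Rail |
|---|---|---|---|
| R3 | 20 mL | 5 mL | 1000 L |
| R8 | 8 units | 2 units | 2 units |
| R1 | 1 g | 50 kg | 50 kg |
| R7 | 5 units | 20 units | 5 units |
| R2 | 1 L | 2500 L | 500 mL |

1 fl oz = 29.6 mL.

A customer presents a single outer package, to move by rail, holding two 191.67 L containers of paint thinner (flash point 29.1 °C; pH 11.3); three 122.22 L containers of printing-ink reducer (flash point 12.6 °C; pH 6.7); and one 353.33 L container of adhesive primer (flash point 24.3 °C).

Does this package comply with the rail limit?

No

Flash point 29.1 °C meets the Group R3 criterion (Flammable Liquid), so the paint thinner is Group R3.
With flash point 12.6 °C (≤ 38 °C), the printing-ink reducer falls in Group R3.
Adhesive primer: flash point 24.3 °C ≤ 38 °C → Group R3 (Flammable Liquid).
Group R3 net quantity: (two 191.67 L containers = 383.34 L) + (three 122.22 L containers = 366.66 L) + 353.33 L = 1103.33 L.
1103.33 L exceeds the rail limit of 1000 L for Group R3.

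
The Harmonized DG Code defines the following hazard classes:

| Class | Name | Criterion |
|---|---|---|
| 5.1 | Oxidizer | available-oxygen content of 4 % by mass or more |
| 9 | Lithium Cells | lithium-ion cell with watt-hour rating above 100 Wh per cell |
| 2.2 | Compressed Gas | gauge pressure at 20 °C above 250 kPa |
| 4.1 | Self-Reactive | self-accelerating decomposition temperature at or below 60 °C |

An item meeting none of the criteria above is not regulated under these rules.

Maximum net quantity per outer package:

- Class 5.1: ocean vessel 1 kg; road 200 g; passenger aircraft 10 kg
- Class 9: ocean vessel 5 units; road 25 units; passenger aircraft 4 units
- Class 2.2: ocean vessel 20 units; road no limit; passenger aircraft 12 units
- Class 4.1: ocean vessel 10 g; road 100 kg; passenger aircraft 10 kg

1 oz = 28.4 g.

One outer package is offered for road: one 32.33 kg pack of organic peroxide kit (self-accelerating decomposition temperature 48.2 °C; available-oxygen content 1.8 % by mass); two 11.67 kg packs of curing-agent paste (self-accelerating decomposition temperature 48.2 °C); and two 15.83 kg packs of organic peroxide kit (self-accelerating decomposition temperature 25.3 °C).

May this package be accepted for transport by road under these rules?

Yes

The organic peroxide kit has self-accelerating decomposition temperature 48.2 °C, which is ≤ 60 °C, so it is Class 4.1 (Self-Reactive).
With self-accelerating decomposition temperature 48.2 °C (≤ 60 °C), the curing-agent paste falls in Class 4.1.
With self-accelerating decomposition temperature 25.3 °C (≤ 60 °C), the organic peroxide kit falls in Class 4.1.
Class 4.1 net quantity: 32.33 kg + (two 11.67 kg packs = 23.34 kg) + (two 15.83 kg packs = 31.66 kg) = 87.33 kg.
87.33 kg ≤ 100 kg (road limit, Class 4.1) — within limit.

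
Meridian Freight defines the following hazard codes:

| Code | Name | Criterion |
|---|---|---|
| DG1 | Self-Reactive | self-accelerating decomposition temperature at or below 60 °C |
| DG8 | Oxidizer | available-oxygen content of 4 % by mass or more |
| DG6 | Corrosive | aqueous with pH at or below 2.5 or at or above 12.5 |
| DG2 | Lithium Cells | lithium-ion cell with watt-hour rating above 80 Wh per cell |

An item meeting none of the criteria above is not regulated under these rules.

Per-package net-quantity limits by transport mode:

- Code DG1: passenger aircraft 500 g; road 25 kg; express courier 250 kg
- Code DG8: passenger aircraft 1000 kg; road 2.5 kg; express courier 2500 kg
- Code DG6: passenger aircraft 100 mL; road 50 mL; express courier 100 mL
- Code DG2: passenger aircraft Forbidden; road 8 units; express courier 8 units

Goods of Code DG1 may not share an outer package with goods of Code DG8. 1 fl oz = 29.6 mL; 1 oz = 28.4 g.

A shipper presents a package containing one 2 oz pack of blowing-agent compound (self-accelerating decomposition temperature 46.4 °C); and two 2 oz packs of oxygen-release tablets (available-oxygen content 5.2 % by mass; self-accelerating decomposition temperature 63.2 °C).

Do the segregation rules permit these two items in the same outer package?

Self-accelerating decomposition temperature 46.4 °C meets the Code DG1 criterion (Self-Reactive), so the blowing-agent compound is Code DG1.
With available-oxygen content 5.2 % by mass (≥ 4 % by mass), the oxygen-release tablets fall in Code DG8.
Code DG1 and Code DG8 may not share an outer package.

No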